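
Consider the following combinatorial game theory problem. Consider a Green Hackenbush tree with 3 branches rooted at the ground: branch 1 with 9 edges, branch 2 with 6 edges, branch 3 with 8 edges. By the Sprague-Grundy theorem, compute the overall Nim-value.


The tree has 3 branches from the ground vertex.
In Green Hackenbush, the Nim-value of a simple path of length k is k.
Branch 1: length 9, Nim-value = 9
Branch 2: length 6, Nim-value = 6
Branch 3: length 8, Nim-value = 8
Total Nim-value = XOR of all branch values:
0 XOR 9 = 9
9 XOR 6 = 15
15 XOR 8 = 7
Nim-value of the tree = 7

7


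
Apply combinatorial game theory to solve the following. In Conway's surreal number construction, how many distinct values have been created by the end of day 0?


Day 0: {|} = 0 is born. Count = 1.
Day n: the number of surreal numbers born by day n is 2^(n+1) - 1.
By day 0: 2^1 - 1 = 1
By day 0: 1 surreal numbers.

1


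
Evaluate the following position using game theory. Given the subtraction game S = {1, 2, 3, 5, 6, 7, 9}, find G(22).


The subtraction set is S = {1, 2, 3, 5, 6, 7, 9}.
G(k) = mex{ G(k - s) : s in S, s <= k }. We compute iteratively: G(0) = 0.
G(1) = mex({0}) = 1
G(2) = mex({0, 1}) = 2
G(3) = mex({0, 1, 2}) = 3
G(4) = mex({1, 2, 3}) = 0
G(5) = mex({0, 2, 3}) = 1
G(6) = mex({0, 1, 3}) = 2
G(7) = mex({0, 1, 2}) = 3
G(8) = mex({1, 2, 3}) = 0
G(9) = mex({0, 2, 3}) = 1
G(10) = mex({0, 1, 3}) = 2
G(11) = mex({0, 1, 2}) = 3
G(12) = mex({1, 2, 3}) = 0
Observe that G(4)..G(12) = 0, 1, 2, 3, 0, 1, 2, 3, 0 repeats G(0)..G(8) = 0, 1, 2, 3, 0, 1, 2, 3, 0.
For k >= max(S) = 9, G(k) is determined by the previous 9 values G(k-9)..G(k-1); a window of 9 consecutive values has recurred shifted by 4, so by induction G(k + 4) = G(k) for all k >= 0: the sequence is periodic from the start with period 4.
One period: G(0..3) = 0, 1, 2, 3.
22 mod 4 = 2, so G(22) = G(2) = 2.

2


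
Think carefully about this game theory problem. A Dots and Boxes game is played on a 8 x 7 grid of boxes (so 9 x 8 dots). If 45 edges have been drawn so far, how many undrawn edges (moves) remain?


Grid: 8 x 7 boxes, i.e. 9 rows and 8 columns of dots.
Horizontal edges: (rows + 1) * cols = 9 * 7 = 63
Vertical edges: rows * (cols + 1) = 8 * 8 = 64
Total edges: 63 + 64 = 127
Edges drawn: 45
Remaining: 127 - 45 = 82

82


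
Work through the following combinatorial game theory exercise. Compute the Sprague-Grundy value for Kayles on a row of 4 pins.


Kayles: a move removes 1 or 2 adjacent pins from a contiguous row.
Removing pins from a row of k leaves two independent rows (a, b) with a + b = k - 1 (one pin) or a + b = k - 2 (two pins); an end removal gives a = 0.
By Sprague-Grundy, G(k) = mex{ G(a) XOR G(b) } over all these splits. G(0) = 0.
G(1): splits (0,0):0^0=0 -> mex({0}) = 1
G(2): splits (0,1):0^1=1 (0,0):0^0=0 -> mex({0, 1}) = 2
G(3): splits (0,2):0^2=2 (1,1):1^1=0 (0,1):0^1=1 -> mex({0, 1, 2}) = 3
G(4): splits (0,3):0^3=3 (1,2):1^2=3 (0,2):0^2=2 (1,1):1^1=0 -> mex({0, 2, 3}) = 1
Therefore G(4) = 1.

1


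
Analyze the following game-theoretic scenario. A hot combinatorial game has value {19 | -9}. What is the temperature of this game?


The game is {19 | -9}, a switch {a | b} with numbers a > b.
Cooling {a | b} by t gives {a - t | b + t}, which stops being hot when a - t = b + t, i.e. at t = (a - b)/2. So the temperature of a switch is (a - b)/2.
Temperature = (Left option - Right option) / 2
= (19 - (-9)) / 2
= 28 / 2
= 14

14


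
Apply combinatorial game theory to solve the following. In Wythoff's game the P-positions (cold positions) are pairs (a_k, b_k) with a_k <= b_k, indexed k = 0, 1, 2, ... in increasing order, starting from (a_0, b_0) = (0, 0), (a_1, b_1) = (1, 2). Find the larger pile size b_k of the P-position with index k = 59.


By Wythoff's theorem, a_k = floor(k * phi) and b_k = floor(k * phi^2) = a_k + k, where phi = (1 + sqrt(5))/2 is the golden ratio.
phi = (1 + sqrt(5))/2 = 1.618034
phi^2 = phi + 1 = 2.618034
k = 59
k * phi^2 = 59 * 2.618034 = 154.464005
b_59 = floor(k * phi^2) = 154 (check: a_59 + k = 95 + 59 = 154)

154


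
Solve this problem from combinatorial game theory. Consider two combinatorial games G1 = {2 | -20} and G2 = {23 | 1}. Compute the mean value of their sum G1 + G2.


G1 = {2 | -20}, G2 = {23 | 1}
Each is a switch {a | b} with numbers a > b; its mean value is (a + b)/2, and mean value is additive over game sums: m(G1 + G2) = m(G1) + m(G2).
Mean of G1 = (2 + (-20))/2 = -18/2 = -9
Mean of G2 = (23 + (1))/2 = 24/2 = 12
Mean of G1 + G2 = -9 + 12 = 3

3


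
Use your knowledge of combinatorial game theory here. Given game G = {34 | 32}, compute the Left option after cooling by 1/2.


Original game: {34 | 32} (a switch {a | b} with a > b).
Cooling by t (for t below the temperature (a - b)/2 = 1) taxes each move by t: {a | b} cooled by t is {a - t | b + t}.
Cooling amount: t = 1/2
Cooled Left option: 34 - 1/2 = 67/2
Cooled Right option: 32 + 1/2 = 65/2
Cooled game: {67/2 | 65/2}
Left option = 67/2

67/2


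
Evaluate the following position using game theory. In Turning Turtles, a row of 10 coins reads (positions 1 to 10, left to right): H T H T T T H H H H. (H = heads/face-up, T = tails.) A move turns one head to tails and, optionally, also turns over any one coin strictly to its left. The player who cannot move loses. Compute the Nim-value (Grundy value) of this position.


Coins: H T H T T T H H H H
Key fact: a single head at position k behaves exactly like a Nim heap of size k (turning it to T and optionally flipping a coin at j < k corresponds to moving the heap from k to j, or to 0), and heads combine as a disjunctive sum (two heads at the same place would cancel, matching j XOR j = 0). So the Nim-value is the XOR of the 1-indexed positions of the heads.
Face-up positions (1-indexed): [1, 3, 7, 8, 9, 10]
XOR 0 with 1: 0 XOR 1 = 1
XOR 1 with 3: 1 XOR 3 = 2
XOR 2 with 7: 2 XOR 7 = 5
XOR 5 with 8: 5 XOR 8 = 13
XOR 13 with 9: 13 XOR 9 = 4
XOR 4 with 10: 4 XOR 10 = 14
Nim-value = 14

14


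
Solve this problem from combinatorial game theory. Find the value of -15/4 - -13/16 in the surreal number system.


x = -15/4, y = -13/16
Converting to common denominator: 16
x = -60/16, y = -13/16
x - y = -15/4 - -13/16 = -47/16

-47/16


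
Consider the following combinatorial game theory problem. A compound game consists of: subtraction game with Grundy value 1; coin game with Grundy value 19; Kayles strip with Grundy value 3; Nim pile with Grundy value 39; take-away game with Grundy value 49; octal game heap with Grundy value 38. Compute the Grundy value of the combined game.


By the Sprague-Grundy theorem, the Grundy value of a sum of games is the XOR of individual Grundy values.
subtraction game: Grundy value = 1. Running XOR: 0 XOR 1 = 1
coin game: Grundy value = 19. Running XOR: 1 XOR 19 = 18
Kayles strip: Grundy value = 3. Running XOR: 18 XOR 3 = 17
Nim pile: Grundy value = 39. Running XOR: 17 XOR 39 = 54
take-away game: Grundy value = 49. Running XOR: 54 XOR 49 = 7
octal game heap: Grundy value = 38. Running XOR: 7 XOR 38 = 33
The combined Grundy value is 33.

33


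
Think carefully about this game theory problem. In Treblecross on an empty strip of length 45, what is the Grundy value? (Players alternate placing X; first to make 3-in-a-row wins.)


Treblecross: place X on empty cells; 3-in-a-row wins.
Playing within two cells of an existing X lets the opponent win at once, so sensible play treats the cells i-2..i+2 around each X as dead. The player left with no safe cell loses, so this is a normal-play take-away game on strips of safe cells.
Placing X at cell i (0-indexed) of a strip of k safe cells leaves independent strips of sizes max(0, i-2) and max(0, k-i-3). Hence G(k) = mex{ G(max(0,i-2)) XOR G(max(0,k-i-3)) : 0 <= i < k }, with G(0) = 0.
G(1): splits (0,0):0^0=0 -> mex({0}) = 1
G(2): splits (0,0):0^0=0 -> mex({0}) = 1
G(3): splits (0,0):0^0=0 -> mex({0}) = 1
G(4): splits (0,1):0^1=1 (0,0):0^0=0 -> mex({0, 1}) = 2
G(5): splits (0,2):0^1=1 (0,1):0^1=1 (0,0):0^0=0 -> mex({0, 1}) = 2
G(6) = mex({1}) = 0
G(7) = mex({0, 1, 2}) = 3
G(8) = mex({0, 1, 2}) = 3
G(9) = mex({0, 2}) = 1
G(10) = mex({0, 2, 3}) = 1
G(11) = mex({0, 3}) = 1
G(12) = mex({1, 3}) = 0
G(13) = mex({0, 1, 2, 3}) = 4
G(14) = mex({0, 1, 2}) = 3
G(15) = mex({0, 1, 2}) = 3
G(16) = mex({0, 1, 2, 4}) = 3
G(17) = mex({0, 1, 3, 4}) = 2
G(18) = mex({0, 1, 3, 4}) = 2
G(19) = mex({0, 1, 3, 5}) = 2
G(20) = mex({0, 1, 2, 3, 5}) = 4
G(21) = mex({0, 1, 2, 3, 5}) = 4
G(22) = mex({1, 2, 6}) = 0
G(23) = mex({0, 1, 2, 3, 4, 6}) = 5
G(24) = mex({0, 1, 2, 3, 4}) = 5
G(25) = mex({0, 1, 3, 4, 7}) = 2
G(26) = mex({0, 1, 3, 4, 5, 7}) = 2
G(27) = mex({0, 1, 3, 5}) = 2
G(28) = mex({0, 1, 2, 5}) = 3
G(29) = mex({0, 1, 2, 4, 5, 6}) = 3
G(30) = mex({1, 2, 4, 6}) = 0
G(31) = mex({0, 1, 2, 3, 4, 6}) = 5
G(32) = mex({1, 2, 3, 4, 7}) = 0
G(33) = mex({0, 3, 7}) = 1
G(34) = mex({0, 2, 3, 5, 7}) = 1
G(35) = mex({0, 2, 3, 5, 6}) = 1
G(36) = mex({0, 1, 2, 5, 6}) = 3
G(37) = mex({0, 1, 2, 4, 5, 6}) = 3
G(38) = mex({0, 1, 2, 4}) = 3
G(39) = mex({0, 1, 2, 3, 4, 7}) = 5
G(40) = mex({0, 1, 2, 3, 4, 5, 7}) = 6
G(41) = mex({0, 1, 2, 3, 5, 7}) = 4
G(42) = mex({0, 1, 2, 3, 5, 6, 7}) = 4
G(43) = mex({0, 2, 3, 5, 6}) = 1
G(44) = mex({1, 2, 3, 4, 5, 6}) = 0
G(45) = mex({0, 1, 2, 3, 4, 6, 7}) = 5
Therefore G(45) = 5.

5


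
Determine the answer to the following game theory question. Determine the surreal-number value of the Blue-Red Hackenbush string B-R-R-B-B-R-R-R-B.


Edges (from ground): B-R-R-B-B-R-R-R-B
By Berlekamp's sign-expansion rule, a Blue-Red Hackenbush stalk has the value of the surreal number whose sign sequence is the edge sequence with B -> + and R -> -.
Sign sequence: +--++---+
Trace the sign expansion in the surreal number tree, starting from 0:
Edge 1: B (sign +) -> bounds (0, +inf), value = 1
Edge 2: R (sign -) -> bounds (0, 1), value = 1/2
Edge 3: R (sign -) -> bounds (0, 1/2), value = 1/4
Edge 4: B (sign +) -> bounds (1/4, 1/2), value = 3/8
Edge 5: B (sign +) -> bounds (3/8, 1/2), value = 7/16
Edge 6: R (sign -) -> bounds (3/8, 7/16), value = 13/32
Edge 7: R (sign -) -> bounds (3/8, 13/32), value = 25/64
Edge 8: R (sign -) -> bounds (3/8, 25/64), value = 49/128
Edge 9: B (sign +) -> bounds (49/128, 25/64), value = 99/256
Game value = 99/256

99/256


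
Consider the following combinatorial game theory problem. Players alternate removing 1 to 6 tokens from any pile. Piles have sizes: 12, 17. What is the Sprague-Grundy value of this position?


Subtraction set: {1, 2, 3, 4, 5, 6}
For this subtraction set, G(n) = n mod 7 (period = max + 1 = 7).
Pile 1 (size 12): G(12) = 12 mod 7 = 5
Pile 2 (size 17): G(17) = 17 mod 7 = 3
Total Grundy value = XOR of all: 5 XOR 3 = 6

6


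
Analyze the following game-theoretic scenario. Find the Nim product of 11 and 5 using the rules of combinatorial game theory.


Nim multiplication is bilinear over XOR: (u XOR v) * w = (u*w) XOR (v*w).
So we split each operand into its bit components and XOR the pairwise Nim products.
11 = 1 + 2 + 8 (as XOR of powers of 2).
5 = 1 + 4 (as XOR of powers of 2).
Using the standard Nim-product table on single bits:
  2*2 = 3,   2*4 = 8,   2*8 = 12,
  4*4 = 6,   4*8 = 11,  8*8 = 13,
and  1*x = x (identity), k*l = l*k (commutative).
Pairwise Nim products:
  1 * 1 = 1
  1 * 4 = 4
  2 * 1 = 2
  2 * 4 = 8
  8 * 1 = 8
  8 * 4 = 11
XOR them: 1 XOR 4 XOR 2 XOR 8 XOR 8 XOR 11 = 12.
Result: 11 * 5 = 12 (in Nim).

12


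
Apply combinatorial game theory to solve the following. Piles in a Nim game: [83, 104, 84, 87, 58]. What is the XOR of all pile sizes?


We need the XOR (exclusive or) of all pile sizes.
After XOR-ing pile 1 (size 83): 0 XOR 83 = 83
After XOR-ing pile 2 (size 104): 83 XOR 104 = 59
After XOR-ing pile 3 (size 84): 59 XOR 84 = 111
After XOR-ing pile 4 (size 87): 111 XOR 87 = 56
After XOR-ing pile 5 (size 58): 56 XOR 58 = 2
The Nim-value of this position is 2.

2


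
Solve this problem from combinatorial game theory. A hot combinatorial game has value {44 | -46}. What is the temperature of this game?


The game is {44 | -46}, a switch {a | b} with numbers a > b.
Cooling {a | b} by t gives {a - t | b + t}, which stops being hot when a - t = b + t, i.e. at t = (a - b)/2. So the temperature of a switch is (a - b)/2.
Temperature = (Left option - Right option) / 2
= (44 - (-46)) / 2
= 90 / 2
= 45

45


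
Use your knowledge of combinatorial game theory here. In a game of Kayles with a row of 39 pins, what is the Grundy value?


Kayles: a move removes 1 or 2 adjacent pins from a contiguous row.
Removing pins from a row of k leaves two independent rows (a, b) with a + b = k - 1 (one pin) or a + b = k - 2 (two pins); an end removal gives a = 0.
By Sprague-Grundy, G(k) = mex{ G(a) XOR G(b) } over all these splits. G(0) = 0.
G(1): splits (0,0):0^0=0 -> mex({0}) = 1
G(2): splits (0,1):0^1=1 (0,0):0^0=0 -> mex({0, 1}) = 2
G(3): splits (0,2):0^2=2 (1,1):1^1=0 (0,1):0^1=1 -> mex({0, 1, 2}) = 3
G(4): splits (0,3):0^3=3 (1,2):1^2=3 (0,2):0^2=2 (1,1):1^1=0 -> mex({0, 2, 3}) = 1
G(5): splits (0,4):0^1=1 (1,3):1^3=2 (2,2):2^2=0 (0,3):0^3=3 (1,2):1^2=3 -> mex({0, 1, 2, 3}) = 4
G(6) = mex({0, 1, 2, 4}) = 3
G(7) = mex({0, 1, 3, 4, 5}) = 2
G(8) = mex({0, 2, 3, 5, 6}) = 1
G(9) = mex({0, 1, 2, 3, 6, 7}) = 4
G(10) = mex({0, 1, 3, 4, 5, 7}) = 2
G(11) = mex({0, 1, 2, 3, 4, 5}) = 6
G(12) = mex({0, 1, 2, 3, 5, 6, 7}) = 4
G(13) = mex({0, 2, 3, 4, 6, 7}) = 1
G(14) = mex({0, 1, 4, 5, 6, 7}) = 2
G(15) = mex({0, 1, 2, 3, 4, 5, 6}) = 7
G(16) = mex({0, 2, 3, 5, 6, 7}) = 1
G(17) = mex({0, 1, 2, 3, 5, 6, 7}) = 4
G(18) = mex({0, 1, 2, 4, 5, 6}) = 3
G(19) = mex({0, 1, 3, 4, 5, 7}) = 2
G(20) = mex({0, 2, 3, 4, 5, 6, 7}) = 1
G(21) = mex({0, 1, 2, 3, 5, 6, 7}) = 4
G(22) = mex({0, 1, 2, 3, 4, 5, 7}) = 6
G(23) = mex({0, 1, 2, 3, 4, 5, 6}) = 7
G(24) = mex({0, 1, 2, 3, 5, 6, 7}) = 4
G(25) = mex({0, 2, 3, 4, 6, 7}) = 1
G(26) = mex({0, 1, 3, 4, 5, 6, 7}) = 2
G(27) = mex({0, 1, 2, 3, 4, 5, 6, 7}) = 8
G(28) = mex({0, 1, 2, 3, 4, 6, 7, 8}) = 5
G(29) = mex({0, 1, 2, 3, 5, 6, 7, 8, 9}) = 4
G(30) = mex({0, 1, 2, 3, 4, 5, 6, 9, 10}) = 7
G(31) = mex({0, 1, 3, 4, 5, 7, 10, 11}) = 2
G(32) = mex({0, 2, 3, 4, 5, 6, 7, 9, 11}) = 1
G(33) = mex({0, 1, 2, 3, 4, 5, 6, 7, 9, 12}) = 8
G(34) = mex({0, 1, 2, 3, 4, 5, 7, 8, 11, 12}) = 6
G(35) = mex({0, 1, 2, 3, 4, 5, 6, 8, 9, 10, 11}) = 7
G(36) = mex({0, 1, 2, 3, 5, 6, 7, 9, 10}) = 4
G(37) = mex({0, 2, 3, 4, 6, 7, 9, 10, 11, 12}) = 1
G(38) = mex({0, 1, 3, 4, 5, 6, 7, 9, 10, 11, 12}) = 2
G(39) = mex({0, 1, 2, 4, 5, 6, 7, 9, 10, 12, 14}) = 3
Therefore G(39) = 3.

3


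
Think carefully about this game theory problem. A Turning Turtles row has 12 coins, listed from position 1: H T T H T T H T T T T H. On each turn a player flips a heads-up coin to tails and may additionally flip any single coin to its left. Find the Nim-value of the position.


Coins: H T T H T T H T T T T H
Key fact: a single head at position k behaves exactly like a Nim heap of size k (turning it to T and optionally flipping a coin at j < k corresponds to moving the heap from k to j, or to 0), and heads combine as a disjunctive sum (two heads at the same place would cancel, matching j XOR j = 0). So the Nim-value is the XOR of the 1-indexed positions of the heads.
Face-up positions (1-indexed): [1, 4, 7, 12]
XOR 0 with 1: 0 XOR 1 = 1
XOR 1 with 4: 1 XOR 4 = 5
XOR 5 with 7: 5 XOR 7 = 2
XOR 2 with 12: 2 XOR 12 = 14
Nim-value = 14

14


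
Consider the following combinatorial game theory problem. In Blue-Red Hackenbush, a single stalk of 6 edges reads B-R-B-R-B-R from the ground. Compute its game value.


Edges (from ground): B-R-B-R-B-R
By Berlekamp's sign-expansion rule, a Blue-Red Hackenbush stalk has the value of the surreal number whose sign sequence is the edge sequence with B -> + and R -> -.
Sign sequence: +-+-+-
Trace the sign expansion in the surreal number tree, starting from 0:
Edge 1: B (sign +) -> bounds (0, +inf), value = 1
Edge 2: R (sign -) -> bounds (0, 1), value = 1/2
Edge 3: B (sign +) -> bounds (1/2, 1), value = 3/4
Edge 4: R (sign -) -> bounds (1/2, 3/4), value = 5/8
Edge 5: B (sign +) -> bounds (5/8, 3/4), value = 11/16
Edge 6: R (sign -) -> bounds (5/8, 11/16), value = 21/32
Game value = 21/32

21/32


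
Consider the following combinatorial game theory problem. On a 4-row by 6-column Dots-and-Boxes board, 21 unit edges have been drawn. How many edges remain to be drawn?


Grid: 4 x 6 boxes, i.e. 5 rows and 7 columns of dots.
Horizontal edges: (rows + 1) * cols = 5 * 6 = 30
Vertical edges: rows * (cols + 1) = 4 * 7 = 28
Total edges: 30 + 28 = 58
Edges drawn: 21
Remaining: 58 - 21 = 37

37


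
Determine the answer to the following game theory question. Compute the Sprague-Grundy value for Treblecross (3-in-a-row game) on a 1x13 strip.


Treblecross: place X on empty cells; 3-in-a-row wins.
Playing within two cells of an existing X lets the opponent win at once, so sensible play treats the cells i-2..i+2 around each X as dead. The player left with no safe cell loses, so this is a normal-play take-away game on strips of safe cells.
Placing X at cell i (0-indexed) of a strip of k safe cells leaves independent strips of sizes max(0, i-2) and max(0, k-i-3). Hence G(k) = mex{ G(max(0,i-2)) XOR G(max(0,k-i-3)) : 0 <= i < k }, with G(0) = 0.
G(1): splits (0,0):0^0=0 -> mex({0}) = 1
G(2): splits (0,0):0^0=0 -> mex({0}) = 1
G(3): splits (0,0):0^0=0 -> mex({0}) = 1
G(4): splits (0,1):0^1=1 (0,0):0^0=0 -> mex({0, 1}) = 2
G(5): splits (0,2):0^1=1 (0,1):0^1=1 (0,0):0^0=0 -> mex({0, 1}) = 2
G(6) = mex({1}) = 0
G(7) = mex({0, 1, 2}) = 3
G(8) = mex({0, 1, 2}) = 3
G(9) = mex({0, 2}) = 1
G(10) = mex({0, 2, 3}) = 1
G(11) = mex({0, 3}) = 1
G(12) = mex({1, 3}) = 0
G(13) = mex({0, 1, 2, 3}) = 4
Therefore G(13) = 4.

4


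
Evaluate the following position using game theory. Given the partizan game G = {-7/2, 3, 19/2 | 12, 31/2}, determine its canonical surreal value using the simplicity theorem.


Left options: {-7/2, 3, 19/2}, max = 19/2
Right options: {12, 31/2}, min = 12
All options are numbers and max(Left) < min(Right), so by the simplicity theorem the value is the simplest (earliest-born) number strictly between 19/2 and 12.
Integers 10 through 11 all lie strictly between 19/2 and 12.
Among integers, the simplest (lowest birthday = smallest |n|; 0 is born on day 0, +-n on day n) is 10.
No non-integer in the interval can be simpler: if x is a non-integer in the interval, then floor(x) or ceil(x) also lies in the interval (the interval contains an integer), and both are proper prefixes of x's sign expansion, i.e. born earlier. So the game value is 10.
Game value = 10

10


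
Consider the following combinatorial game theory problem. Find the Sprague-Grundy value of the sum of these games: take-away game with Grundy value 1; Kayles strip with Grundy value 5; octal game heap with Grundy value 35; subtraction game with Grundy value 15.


By the Sprague-Grundy theorem, the Grundy value of a sum of games is the XOR of individual Grundy values.
take-away game: Grundy value = 1. Running XOR: 0 XOR 1 = 1
Kayles strip: Grundy value = 5. Running XOR: 1 XOR 5 = 4
octal game heap: Grundy value = 35. Running XOR: 4 XOR 35 = 39
subtraction game: Grundy value = 15. Running XOR: 39 XOR 15 = 40
The combined Grundy value is 40.

40


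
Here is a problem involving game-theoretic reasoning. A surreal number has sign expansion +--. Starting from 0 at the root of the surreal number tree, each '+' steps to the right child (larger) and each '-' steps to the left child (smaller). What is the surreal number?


Sign expansion: +--
Rule: track bounds (lo, hi), initially (-inf, +inf). On '+', the current value becomes lo and we move to the simplest number in (value, hi): value + 1 if hi = +inf, otherwise the midpoint (value + hi)/2. On '-', the current value becomes hi and we move to value - 1 if lo = -inf, otherwise the midpoint (lo + value)/2.
Start at 0.
Step 1: sign = +, move right. Bounds: (0, +inf). Value = 1
Step 2: sign = -, move left. Bounds: (0, 1). Value = 1/2
Step 3: sign = -, move left. Bounds: (0, 1/2). Value = 1/4
The surreal number with sign expansion +-- is 1/4.

1/4


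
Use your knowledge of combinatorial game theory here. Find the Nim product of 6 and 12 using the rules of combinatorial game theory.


Nim multiplication is bilinear over XOR: (u XOR v) * w = (u*w) XOR (v*w).
So we split each operand into its bit components and XOR the pairwise Nim products.
6 = 2 + 4 (as XOR of powers of 2).
12 = 4 + 8 (as XOR of powers of 2).
Using the standard Nim-product table on single bits:
  2*2 = 3,   2*4 = 8,   2*8 = 12,
  4*4 = 6,   4*8 = 11,  8*8 = 13,
and  1*x = x (identity), k*l = l*k (commutative).
Pairwise Nim products:
  2 * 4 = 8
  2 * 8 = 12
  4 * 4 = 6
  4 * 8 = 11
XOR them: 8 XOR 12 XOR 6 XOR 11 = 9.
Result: 6 * 12 = 9 (in Nim).

9


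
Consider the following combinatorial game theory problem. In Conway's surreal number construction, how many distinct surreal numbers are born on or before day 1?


Day 0: {|} = 0 is born. Count = 1.
Day n: the number of surreal numbers born by day n is 2^(n+1) - 1.
By day 0: 2^1 - 1 = 1
By day 1: 2^2 - 1 = 3
By day 1: 3 surreal numbers.

3


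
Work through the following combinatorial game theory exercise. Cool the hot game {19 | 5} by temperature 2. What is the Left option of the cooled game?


Original game: {19 | 5} (a switch {a | b} with a > b).
Cooling by t (for t below the temperature (a - b)/2 = 7) taxes each move by t: {a | b} cooled by t is {a - t | b + t}.
Cooling amount: t = 2
Cooled Left option: 19 - 2 = 17
Cooled Right option: 5 + 2 = 7
Cooled game: {17 | 7}
Left option = 17

17


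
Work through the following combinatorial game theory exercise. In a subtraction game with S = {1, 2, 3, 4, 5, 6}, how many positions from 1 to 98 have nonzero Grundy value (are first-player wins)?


Subtraction set S = {1, 2, 3, 4, 5, 6}, so G(n) = n mod 7.
G(n) = 0 when n is a multiple of 7.
Multiples of 7 in [1, 98]: 14
N-positions (nonzero Grundy) = 98 - 14 = 84

84


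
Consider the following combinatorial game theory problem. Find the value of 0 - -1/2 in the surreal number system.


x = 0, y = -1/2
Converting to common denominator: 2
x = 0/2, y = -1/2
x - y = 0 - -1/2 = 1/2

1/2


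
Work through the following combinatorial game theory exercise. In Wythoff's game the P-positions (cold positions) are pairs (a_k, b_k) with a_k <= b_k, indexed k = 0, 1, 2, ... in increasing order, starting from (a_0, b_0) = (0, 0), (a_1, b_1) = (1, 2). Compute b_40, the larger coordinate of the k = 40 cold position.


By Wythoff's theorem, a_k = floor(k * phi) and b_k = floor(k * phi^2) = a_k + k, where phi = (1 + sqrt(5))/2 is the golden ratio.
phi = (1 + sqrt(5))/2 = 1.618034
phi^2 = phi + 1 = 2.618034
k = 40
k * phi^2 = 40 * 2.618034 = 104.721360
b_40 = floor(k * phi^2) = 104 (check: a_40 + k = 64 + 40 = 104)

104


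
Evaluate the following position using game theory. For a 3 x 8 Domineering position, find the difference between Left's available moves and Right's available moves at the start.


Board is 3 x 8 (rows x cols).
Left (vertical) placements: (rows-1) * cols = 2 * 8 = 16
Right (horizontal) placements: rows * (cols-1) = 3 * 7 = 21
Advantage = Left - Right = 16 - 21 = -5

-5


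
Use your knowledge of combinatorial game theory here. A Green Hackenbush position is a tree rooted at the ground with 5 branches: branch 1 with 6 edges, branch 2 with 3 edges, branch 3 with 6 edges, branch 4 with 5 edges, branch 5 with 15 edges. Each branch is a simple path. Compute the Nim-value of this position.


The tree has 5 branches from the ground vertex.
In Green Hackenbush, the Nim-value of a simple path of length k is k.
Branch 1: length 6, Nim-value = 6
Branch 2: length 3, Nim-value = 3
Branch 3: length 6, Nim-value = 6
Branch 4: length 5, Nim-value = 5
Branch 5: length 15, Nim-value = 15
Total Nim-value = XOR of all branch values:
0 XOR 6 = 6
6 XOR 3 = 5
5 XOR 6 = 3
3 XOR 5 = 6
6 XOR 15 = 9
Nim-value of the tree = 9

9


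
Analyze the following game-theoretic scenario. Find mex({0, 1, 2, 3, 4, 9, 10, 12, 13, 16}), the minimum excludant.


Set = {0, 1, 2, 3, 4, 9, 10, 12, 13, 16}
0 is in the set.
1 is in the set.
2 is in the set.
3 is in the set.
4 is in the set.
5 is NOT in the set. This is the mex.
mex = 5

5


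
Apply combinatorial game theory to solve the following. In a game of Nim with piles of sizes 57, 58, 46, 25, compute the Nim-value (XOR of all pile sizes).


We need the XOR (exclusive or) of all pile sizes.
After XOR-ing pile 1 (size 57): 0 XOR 57 = 57
After XOR-ing pile 2 (size 58): 57 XOR 58 = 3
After XOR-ing pile 3 (size 46): 3 XOR 46 = 45
After XOR-ing pile 4 (size 25): 45 XOR 25 = 52
The Nim-value of this position is 52.

52


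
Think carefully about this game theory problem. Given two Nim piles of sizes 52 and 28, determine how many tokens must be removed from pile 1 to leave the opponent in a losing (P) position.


Piles: 52 and 28
Current XOR: 52 XOR 28 = 40 (non-zero, so this is an N-position).
To make the XOR zero, we need to find a move that balances the piles.
For pile 1 (size 52): target = 52 XOR 40 = 28
We reduce pile 1 from 52 to 28.
Tokens removed: 52 - 28 = 24
Verification: 28 XOR 28 = 0

24


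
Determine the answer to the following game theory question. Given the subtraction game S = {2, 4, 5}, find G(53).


The subtraction set is S = {2, 4, 5}.
G(k) = mex{ G(k - s) : s in S, s <= k }. We compute iteratively: G(0) = 0.
G(1) = mex({}) = 0
G(2) = mex({0}) = 1
G(3) = mex({0}) = 1
G(4) = mex({0, 1}) = 2
G(5) = mex({0, 1}) = 2
G(6) = mex({0, 1, 2}) = 3
G(7) = mex({1, 2}) = 0
G(8) = mex({1, 2, 3}) = 0
G(9) = mex({0, 2}) = 1
G(10) = mex({0, 2, 3}) = 1
G(11) = mex({0, 1, 3}) = 2
Observe that G(7)..G(11) = 0, 0, 1, 1, 2 repeats G(0)..G(4) = 0, 0, 1, 1, 2.
For k >= max(S) = 5, G(k) is determined by the previous 5 values G(k-5)..G(k-1); a window of 5 consecutive values has recurred shifted by 7, so by induction G(k + 7) = G(k) for all k >= 0: the sequence is periodic from the start with period 7.
One period: G(0..6) = 0, 0, 1, 1, 2, 2, 3.
53 mod 7 = 4, so G(53) = G(4) = 2.

2


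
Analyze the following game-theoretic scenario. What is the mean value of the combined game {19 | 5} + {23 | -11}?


G1 = {19 | 5}, G2 = {23 | -11}
Each is a switch {a | b} with numbers a > b; its mean value is (a + b)/2, and mean value is additive over game sums: m(G1 + G2) = m(G1) + m(G2).
Mean of G1 = (19 + (5))/2 = 24/2 = 12
Mean of G2 = (23 + (-11))/2 = 12/2 = 6
Mean of G1 + G2 = 12 + 6 = 18

18


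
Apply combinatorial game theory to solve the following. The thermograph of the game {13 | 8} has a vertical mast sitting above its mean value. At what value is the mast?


Game = {13 | 8}, a switch {a | b} with numbers a > b.
Its thermograph has left wall a - t and right wall b + t, which meet at t = (a - b)/2, where both equal (a + b)/2. So the mast (mean value) is at (a + b)/2.
Mean = (13 + (8))/2 = 21/2 = 21/2

21/2


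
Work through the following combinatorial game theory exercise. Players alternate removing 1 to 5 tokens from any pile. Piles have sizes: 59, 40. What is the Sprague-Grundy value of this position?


Subtraction set: {1, 2, 3, 4, 5}
For this subtraction set, G(n) = n mod 6 (period = max + 1 = 6).
Pile 1 (size 59): G(59) = 59 mod 6 = 5
Pile 2 (size 40): G(40) = 40 mod 6 = 4
Total Grundy value = XOR of all: 5 XOR 4 = 1

1


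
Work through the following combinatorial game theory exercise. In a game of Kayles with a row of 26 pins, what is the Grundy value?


Kayles: a move removes 1 or 2 adjacent pins from a contiguous row.
Removing pins from a row of k leaves two independent rows (a, b) with a + b = k - 1 (one pin) or a + b = k - 2 (two pins); an end removal gives a = 0.
By Sprague-Grundy, G(k) = mex{ G(a) XOR G(b) } over all these splits. G(0) = 0.
G(1): splits (0,0):0^0=0 -> mex({0}) = 1
G(2): splits (0,1):0^1=1 (0,0):0^0=0 -> mex({0, 1}) = 2
G(3): splits (0,2):0^2=2 (1,1):1^1=0 (0,1):0^1=1 -> mex({0, 1, 2}) = 3
G(4): splits (0,3):0^3=3 (1,2):1^2=3 (0,2):0^2=2 (1,1):1^1=0 -> mex({0, 2, 3}) = 1
G(5): splits (0,4):0^1=1 (1,3):1^3=2 (2,2):2^2=0 (0,3):0^3=3 (1,2):1^2=3 -> mex({0, 1, 2, 3}) = 4
G(6) = mex({0, 1, 2, 4}) = 3
G(7) = mex({0, 1, 3, 4, 5}) = 2
G(8) = mex({0, 2, 3, 5, 6}) = 1
G(9) = mex({0, 1, 2, 3, 6, 7}) = 4
G(10) = mex({0, 1, 3, 4, 5, 7}) = 2
G(11) = mex({0, 1, 2, 3, 4, 5}) = 6
G(12) = mex({0, 1, 2, 3, 5, 6, 7}) = 4
G(13) = mex({0, 2, 3, 4, 6, 7}) = 1
G(14) = mex({0, 1, 4, 5, 6, 7}) = 2
G(15) = mex({0, 1, 2, 3, 4, 5, 6}) = 7
G(16) = mex({0, 2, 3, 5, 6, 7}) = 1
G(17) = mex({0, 1, 2, 3, 5, 6, 7}) = 4
G(18) = mex({0, 1, 2, 4, 5, 6}) = 3
G(19) = mex({0, 1, 3, 4, 5, 7}) = 2
G(20) = mex({0, 2, 3, 4, 5, 6, 7}) = 1
G(21) = mex({0, 1, 2, 3, 5, 6, 7}) = 4
G(22) = mex({0, 1, 2, 3, 4, 5, 7}) = 6
G(23) = mex({0, 1, 2, 3, 4, 5, 6}) = 7
G(24) = mex({0, 1, 2, 3, 5, 6, 7}) = 4
G(25) = mex({0, 2, 3, 4, 6, 7}) = 1
G(26) = mex({0, 1, 3, 4, 5, 6, 7}) = 2
Therefore G(26) = 2.

2


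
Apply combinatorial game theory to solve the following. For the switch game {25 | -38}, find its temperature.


The game is {25 | -38}, a switch {a | b} with numbers a > b.
Cooling {a | b} by t gives {a - t | b + t}, which stops being hot when a - t = b + t, i.e. at t = (a - b)/2. So the temperature of a switch is (a - b)/2.
Temperature = (Left option - Right option) / 2
= (25 - (-38)) / 2
= 63 / 2
= 63/2

63/2


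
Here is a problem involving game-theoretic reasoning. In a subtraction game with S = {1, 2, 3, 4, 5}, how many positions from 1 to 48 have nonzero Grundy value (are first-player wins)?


Subtraction set S = {1, 2, 3, 4, 5}, so G(n) = n mod 6.
G(n) = 0 when n is a multiple of 6.
Multiples of 6 in [1, 48]: 8
N-positions (nonzero Grundy) = 48 - 8 = 40

40


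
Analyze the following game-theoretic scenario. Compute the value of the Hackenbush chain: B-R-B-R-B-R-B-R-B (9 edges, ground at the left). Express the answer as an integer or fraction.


Edges (from ground): B-R-B-R-B-R-B-R-B
By Berlekamp's sign-expansion rule, a Blue-Red Hackenbush stalk has the value of the surreal number whose sign sequence is the edge sequence with B -> + and R -> -.
Sign sequence: +-+-+-+-+
Trace the sign expansion in the surreal number tree, starting from 0:
Edge 1: B (sign +) -> bounds (0, +inf), value = 1
Edge 2: R (sign -) -> bounds (0, 1), value = 1/2
Edge 3: B (sign +) -> bounds (1/2, 1), value = 3/4
Edge 4: R (sign -) -> bounds (1/2, 3/4), value = 5/8
Edge 5: B (sign +) -> bounds (5/8, 3/4), value = 11/16
Edge 6: R (sign -) -> bounds (5/8, 11/16), value = 21/32
Edge 7: B (sign +) -> bounds (21/32, 11/16), value = 43/64
Edge 8: R (sign -) -> bounds (21/32, 43/64), value = 85/128
Edge 9: B (sign +) -> bounds (85/128, 43/64), value = 171/256
Game value = 171/256

171/256


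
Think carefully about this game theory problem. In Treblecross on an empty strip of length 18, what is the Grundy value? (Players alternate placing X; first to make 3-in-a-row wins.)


Treblecross: place X on empty cells; 3-in-a-row wins.
Playing within two cells of an existing X lets the opponent win at once, so sensible play treats the cells i-2..i+2 around each X as dead. The player left with no safe cell loses, so this is a normal-play take-away game on strips of safe cells.
Placing X at cell i (0-indexed) of a strip of k safe cells leaves independent strips of sizes max(0, i-2) and max(0, k-i-3). Hence G(k) = mex{ G(max(0,i-2)) XOR G(max(0,k-i-3)) : 0 <= i < k }, with G(0) = 0.
G(1): splits (0,0):0^0=0 -> mex({0}) = 1
G(2): splits (0,0):0^0=0 -> mex({0}) = 1
G(3): splits (0,0):0^0=0 -> mex({0}) = 1
G(4): splits (0,1):0^1=1 (0,0):0^0=0 -> mex({0, 1}) = 2
G(5): splits (0,2):0^1=1 (0,1):0^1=1 (0,0):0^0=0 -> mex({0, 1}) = 2
G(6) = mex({1}) = 0
G(7) = mex({0, 1, 2}) = 3
G(8) = mex({0, 1, 2}) = 3
G(9) = mex({0, 2}) = 1
G(10) = mex({0, 2, 3}) = 1
G(11) = mex({0, 3}) = 1
G(12) = mex({1, 3}) = 0
G(13) = mex({0, 1, 2, 3}) = 4
G(14) = mex({0, 1, 2}) = 3
G(15) = mex({0, 1, 2}) = 3
G(16) = mex({0, 1, 2, 4}) = 3
G(17) = mex({0, 1, 3, 4}) = 2
G(18) = mex({0, 1, 3, 4}) = 2
Therefore G(18) = 2.

2


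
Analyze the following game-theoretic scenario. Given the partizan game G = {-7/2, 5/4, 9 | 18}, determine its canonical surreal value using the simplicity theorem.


Left options: {-7/2, 5/4, 9}, max = 9
Right options: {18}, min = 18
All options are numbers and max(Left) < min(Right), so by the simplicity theorem the value is the simplest (earliest-born) number strictly between 9 and 18.
Integers 10 through 17 all lie strictly between 9 and 18.
Among integers, the simplest (lowest birthday = smallest |n|; 0 is born on day 0, +-n on day n) is 10.
No non-integer in the interval can be simpler: if x is a non-integer in the interval, then floor(x) or ceil(x) also lies in the interval (the interval contains an integer), and both are proper prefixes of x's sign expansion, i.e. born earlier. So the game value is 10.
Game value = 10

10


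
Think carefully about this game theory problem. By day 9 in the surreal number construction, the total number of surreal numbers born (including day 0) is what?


Day 0: {|} = 0 is born. Count = 1.
Day n: the number of surreal numbers born by day n is 2^(n+1) - 1.
By day 0: 2^1 - 1 = 1
By day 1: 2^2 - 1 = 3
By day 2: 2^3 - 1 = 7
By day 3: 2^4 - 1 = 15
By day 4: 2^5 - 1 = 31
By day 5: 2^6 - 1 = 63
By day 6: 2^7 - 1 = 127
By day 7: 2^8 - 1 = 255
By day 8: 2^9 - 1 = 511
By day 9: 2^10 - 1 = 1023
By day 9: 1023 surreal numbers.

1023


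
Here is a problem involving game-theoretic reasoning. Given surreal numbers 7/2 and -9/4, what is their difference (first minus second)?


x = 7/2, y = -9/4
Converting to common denominator: 4
x = 14/4, y = -9/4
x - y = 7/2 - -9/4 = 23/4

23/4


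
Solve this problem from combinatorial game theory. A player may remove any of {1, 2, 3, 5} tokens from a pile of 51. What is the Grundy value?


The subtraction set is S = {1, 2, 3, 5}.
G(k) = mex{ G(k - s) : s in S, s <= k }. We compute iteratively: G(0) = 0.
G(1) = mex({0}) = 1
G(2) = mex({0, 1}) = 2
G(3) = mex({0, 1, 2}) = 3
G(4) = mex({1, 2, 3}) = 0
G(5) = mex({0, 2, 3}) = 1
G(6) = mex({0, 1, 3}) = 2
G(7) = mex({0, 1, 2}) = 3
G(8) = mex({1, 2, 3}) = 0
Observe that G(4)..G(8) = 0, 1, 2, 3, 0 repeats G(0)..G(4) = 0, 1, 2, 3, 0.
For k >= max(S) = 5, G(k) is determined by the previous 5 values G(k-5)..G(k-1); a window of 5 consecutive values has recurred shifted by 4, so by induction G(k + 4) = G(k) for all k >= 0: the sequence is periodic from the start with period 4.
One period: G(0..3) = 0, 1, 2, 3.
51 mod 4 = 3, so G(51) = G(3) = 3.

3


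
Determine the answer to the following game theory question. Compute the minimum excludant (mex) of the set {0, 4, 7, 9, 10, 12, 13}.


Set = {0, 4, 7, 9, 10, 12, 13}
0 is in the set.
1 is NOT in the set. This is the mex.
mex = 1

1


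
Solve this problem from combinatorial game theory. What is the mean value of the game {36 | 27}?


Game = {36 | 27}, a switch {a | b} with numbers a > b.
Its thermograph has left wall a - t and right wall b + t, which meet at t = (a - b)/2, where both equal (a + b)/2. So the mast (mean value) is at (a + b)/2.
Mean = (36 + (27))/2 = 63/2 = 63/2

63/2


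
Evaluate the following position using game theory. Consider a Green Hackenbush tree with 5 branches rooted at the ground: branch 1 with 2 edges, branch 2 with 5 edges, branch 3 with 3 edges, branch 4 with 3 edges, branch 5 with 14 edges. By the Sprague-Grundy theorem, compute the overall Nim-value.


The tree has 5 branches from the ground vertex.
In Green Hackenbush, the Nim-value of a simple path of length k is k.
Branch 1: length 2, Nim-value = 2
Branch 2: length 5, Nim-value = 5
Branch 3: length 3, Nim-value = 3
Branch 4: length 3, Nim-value = 3
Branch 5: length 14, Nim-value = 14
Total Nim-value = XOR of all branch values:
0 XOR 2 = 2
2 XOR 5 = 7
7 XOR 3 = 4
4 XOR 3 = 7
7 XOR 14 = 9
Nim-value of the tree = 9

9


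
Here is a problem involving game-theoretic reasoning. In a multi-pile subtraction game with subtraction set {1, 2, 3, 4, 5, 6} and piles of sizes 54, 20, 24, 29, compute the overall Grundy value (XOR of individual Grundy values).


Subtraction set: {1, 2, 3, 4, 5, 6}
For this subtraction set, G(n) = n mod 7 (period = max + 1 = 7).
Pile 1 (size 54): G(54) = 54 mod 7 = 5
Pile 2 (size 20): G(20) = 20 mod 7 = 6
Pile 3 (size 24): G(24) = 24 mod 7 = 3
Pile 4 (size 29): G(29) = 29 mod 7 = 1
Total Grundy value = XOR of all: 5 XOR 6 XOR 3 XOR 1 = 1

1


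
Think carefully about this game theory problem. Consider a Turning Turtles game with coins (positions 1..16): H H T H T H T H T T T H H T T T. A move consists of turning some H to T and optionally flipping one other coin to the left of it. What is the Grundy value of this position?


Coins: H H T H T H T H T T T H H T T T
Key fact: a single head at position k behaves exactly like a Nim heap of size k (turning it to T and optionally flipping a coin at j < k corresponds to moving the heap from k to j, or to 0), and heads combine as a disjunctive sum (two heads at the same place would cancel, matching j XOR j = 0). So the Nim-value is the XOR of the 1-indexed positions of the heads.
Face-up positions (1-indexed): [1, 2, 4, 6, 8, 12, 13]
XOR 0 with 1: 0 XOR 1 = 1
XOR 1 with 2: 1 XOR 2 = 3
XOR 3 with 4: 3 XOR 4 = 7
XOR 7 with 6: 7 XOR 6 = 1
XOR 1 with 8: 1 XOR 8 = 9
XOR 9 with 12: 9 XOR 12 = 5
XOR 5 with 13: 5 XOR 13 = 8
Nim-value = 8

8


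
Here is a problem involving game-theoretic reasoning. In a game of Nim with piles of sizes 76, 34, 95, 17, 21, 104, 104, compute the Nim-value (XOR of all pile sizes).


We need the XOR (exclusive or) of all pile sizes.
After XOR-ing pile 1 (size 76): 0 XOR 76 = 76
After XOR-ing pile 2 (size 34): 76 XOR 34 = 110
After XOR-ing pile 3 (size 95): 110 XOR 95 = 49
After XOR-ing pile 4 (size 17): 49 XOR 17 = 32
After XOR-ing pile 5 (size 21): 32 XOR 21 = 53
After XOR-ing pile 6 (size 104): 53 XOR 104 = 93
After XOR-ing pile 7 (size 104): 93 XOR 104 = 53
The Nim-value of this position is 53.

53


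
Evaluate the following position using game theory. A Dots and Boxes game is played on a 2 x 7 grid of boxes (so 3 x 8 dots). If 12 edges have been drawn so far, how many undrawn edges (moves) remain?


Grid: 2 x 7 boxes, i.e. 3 rows and 8 columns of dots.
Horizontal edges: (rows + 1) * cols = 3 * 7 = 21
Vertical edges: rows * (cols + 1) = 2 * 8 = 16
Total edges: 21 + 16 = 37
Edges drawn: 12
Remaining: 37 - 12 = 25

25


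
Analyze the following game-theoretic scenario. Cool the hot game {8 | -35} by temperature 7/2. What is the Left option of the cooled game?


Original game: {8 | -35} (a switch {a | b} with a > b).
Cooling by t (for t below the temperature (a - b)/2 = 43/2) taxes each move by t: {a | b} cooled by t is {a - t | b + t}.
Cooling amount: t = 7/2
Cooled Left option: 8 - 7/2 = 9/2
Cooled Right option: -35 + 7/2 = -63/2
Cooled game: {9/2 | -63/2}
Left option = 9/2

9/2


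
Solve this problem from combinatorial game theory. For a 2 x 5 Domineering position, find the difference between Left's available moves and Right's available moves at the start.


Board is 2 x 5 (rows x cols).
Left (vertical) placements: (rows-1) * cols = 1 * 5 = 5
Right (horizontal) placements: rows * (cols-1) = 2 * 4 = 8
Advantage = Left - Right = 5 - 8 = -3

-3


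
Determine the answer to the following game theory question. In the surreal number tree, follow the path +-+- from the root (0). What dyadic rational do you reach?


Sign expansion: +-+-
Rule: track bounds (lo, hi), initially (-inf, +inf). On '+', the current value becomes lo and we move to the simplest number in (value, hi): value + 1 if hi = +inf, otherwise the midpoint (value + hi)/2. On '-', the current value becomes hi and we move to value - 1 if lo = -inf, otherwise the midpoint (lo + value)/2.
Start at 0.
Step 1: sign = +, move right. Bounds: (0, +inf). Value = 1
Step 2: sign = -, move left. Bounds: (0, 1). Value = 1/2
Step 3: sign = +, move right. Bounds: (1/2, 1). Value = 3/4
Step 4: sign = -, move left. Bounds: (1/2, 3/4). Value = 5/8
The surreal number with sign expansion +-+- is 5/8.

5/8


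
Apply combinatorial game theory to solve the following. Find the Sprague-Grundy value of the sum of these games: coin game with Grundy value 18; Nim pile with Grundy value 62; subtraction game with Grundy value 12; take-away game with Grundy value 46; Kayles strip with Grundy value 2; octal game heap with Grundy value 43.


By the Sprague-Grundy theorem, the Grundy value of a sum of games is the XOR of individual Grundy values.
coin game: Grundy value = 18. Running XOR: 0 XOR 18 = 18
Nim pile: Grundy value = 62. Running XOR: 18 XOR 62 = 44
subtraction game: Grundy value = 12. Running XOR: 44 XOR 12 = 32
take-away game: Grundy value = 46. Running XOR: 32 XOR 46 = 14
Kayles strip: Grundy value = 2. Running XOR: 14 XOR 2 = 12
octal game heap: Grundy value = 43. Running XOR: 12 XOR 43 = 39
The combined Grundy value is 39.

39
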